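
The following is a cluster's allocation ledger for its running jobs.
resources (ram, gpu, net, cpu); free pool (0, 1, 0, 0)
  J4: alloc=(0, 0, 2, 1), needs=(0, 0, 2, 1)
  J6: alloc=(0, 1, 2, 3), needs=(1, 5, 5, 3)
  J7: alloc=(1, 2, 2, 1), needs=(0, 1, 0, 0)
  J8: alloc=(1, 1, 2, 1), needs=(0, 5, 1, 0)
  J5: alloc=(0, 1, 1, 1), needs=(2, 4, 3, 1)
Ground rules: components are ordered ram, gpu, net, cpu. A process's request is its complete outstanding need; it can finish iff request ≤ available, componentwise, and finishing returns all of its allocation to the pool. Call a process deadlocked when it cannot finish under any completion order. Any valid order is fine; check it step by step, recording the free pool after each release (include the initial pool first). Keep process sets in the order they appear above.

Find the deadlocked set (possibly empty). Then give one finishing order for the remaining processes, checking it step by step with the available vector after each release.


Deadlocked: J6, J8 and J5.
Key observation: once J7, J4 finish, the pool peaks at (1, 3, 4, 2) — and every remaining process still needs more gpu than that.
A valid finishing order for the others: J7, J4. Verifying each step:
  pool = (0, 1, 0, 0)
  J7 needs (0, 1, 0, 0) <= (0, 1, 0, 0) -> finishes; pool += (1, 2, 2, 1) = (1, 3, 2, 1)
  J4 needs (0, 0, 2, 1) <= (1, 3, 2, 1) -> finishes; pool += (0, 0, 2, 1) = (1, 3, 4, 2)
None of the blocked processes ever fits:
  blocked: J6 wants (1, 5, 5, 3), pool (1, 3, 4, 2) — not enough gpu, net and cpu
  blocked: J8 wants (0, 5, 1, 0), pool (1, 3, 4, 2) — not enough gpu
  blocked: J5 wants (2, 4, 3, 1), pool (1, 3, 4, 2) — not enough ram and gpu


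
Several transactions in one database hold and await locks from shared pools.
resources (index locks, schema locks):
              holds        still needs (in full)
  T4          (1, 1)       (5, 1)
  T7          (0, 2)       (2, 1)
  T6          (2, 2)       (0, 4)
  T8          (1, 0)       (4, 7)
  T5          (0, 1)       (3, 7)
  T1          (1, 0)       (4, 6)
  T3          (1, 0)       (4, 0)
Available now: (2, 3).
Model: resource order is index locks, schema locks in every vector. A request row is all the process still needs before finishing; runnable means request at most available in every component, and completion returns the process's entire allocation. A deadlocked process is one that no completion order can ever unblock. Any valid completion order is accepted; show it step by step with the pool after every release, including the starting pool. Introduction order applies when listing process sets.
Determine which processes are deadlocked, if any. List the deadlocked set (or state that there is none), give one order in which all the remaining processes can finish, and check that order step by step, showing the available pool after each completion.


No process is deadlocked.
Key observation: T7 leads a chain of completions in which each release enables another process.
One completion order for the rest: T7, T6, T3, T8, T4, T5, T1. Walking it through:
  pool = (2, 3)
  T7: need (2, 1) fits (2, 3); releases (0, 2), pool now (2, 5)
  T6: need (0, 4) fits (2, 5); releases (2, 2), pool now (4, 7)
  T3: need (4, 0) fits (4, 7); releases (1, 0), pool now (5, 7)
  T8: need (4, 7) fits (5, 7); releases (1, 0), pool now (6, 7)
  T4: need (5, 1) fits (6, 7); releases (1, 1), pool now (7, 8)
  T5: need (3, 7) fits (7, 8); releases (0, 1), pool now (7, 9)
  T1: need (4, 6) fits (7, 9); releases (1, 0), pool now (8, 9)


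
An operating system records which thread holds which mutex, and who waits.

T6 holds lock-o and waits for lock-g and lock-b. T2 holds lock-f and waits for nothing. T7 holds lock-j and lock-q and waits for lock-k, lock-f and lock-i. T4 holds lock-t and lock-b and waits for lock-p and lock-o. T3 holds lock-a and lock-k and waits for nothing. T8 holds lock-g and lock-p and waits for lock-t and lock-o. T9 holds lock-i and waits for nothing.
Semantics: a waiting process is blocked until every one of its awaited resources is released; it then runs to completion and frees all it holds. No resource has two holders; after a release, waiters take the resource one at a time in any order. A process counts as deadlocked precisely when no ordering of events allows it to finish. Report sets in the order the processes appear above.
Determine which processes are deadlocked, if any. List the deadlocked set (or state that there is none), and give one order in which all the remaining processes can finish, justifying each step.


Deadlocked set: T6, T4 and T8.
Key observation: the waits loop around T6 -> T4 -> T6 with no way out; T8 is caught in further circular waits.
One completion order for the rest: T3, T9, T2, T7.
Step-by-step check:
  run T3 (it waits on nothing); releases lock-a and lock-k
  run T9 (it waits on nothing); releases lock-i
  run T2 (it waits on nothing); releases lock-f
  T7 waits on lock-k, lock-f and lock-i — all released -> runs and releases lock-j and lock-q


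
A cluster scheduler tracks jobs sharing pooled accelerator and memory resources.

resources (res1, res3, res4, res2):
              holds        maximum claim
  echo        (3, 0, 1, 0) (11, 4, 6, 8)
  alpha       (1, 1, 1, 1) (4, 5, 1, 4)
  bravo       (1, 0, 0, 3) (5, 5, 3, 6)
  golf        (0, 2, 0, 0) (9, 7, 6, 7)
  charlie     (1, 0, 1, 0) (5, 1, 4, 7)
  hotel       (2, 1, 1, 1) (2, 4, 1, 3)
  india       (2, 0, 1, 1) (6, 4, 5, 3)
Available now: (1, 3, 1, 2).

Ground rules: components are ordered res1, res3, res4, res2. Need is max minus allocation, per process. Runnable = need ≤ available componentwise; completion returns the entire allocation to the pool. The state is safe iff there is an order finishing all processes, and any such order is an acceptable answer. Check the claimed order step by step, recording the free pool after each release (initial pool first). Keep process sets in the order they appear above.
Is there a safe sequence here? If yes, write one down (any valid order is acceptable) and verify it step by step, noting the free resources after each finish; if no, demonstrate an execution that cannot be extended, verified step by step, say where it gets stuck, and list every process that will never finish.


SAFE — a valid safe sequence is hotel, alpha, bravo, charlie, india, echo, golf.
Key observation: the order's first zero-slack moment is hotel ((0, 3, 0, 2) needed, (1, 3, 1, 2) free — a requested resource with nothing to spare).
Step-by-step check:
  pool = (1, 3, 1, 2)
  hotel: need (0, 3, 0, 2) fits (1, 3, 1, 2); releases (2, 1, 1, 1), pool now (3, 4, 2, 3)
  alpha: need (3, 4, 0, 3) fits (3, 4, 2, 3); releases (1, 1, 1, 1), pool now (4, 5, 3, 4)
  bravo: need (4, 5, 3, 3) fits (4, 5, 3, 4); releases (1, 0, 0, 3), pool now (5, 5, 3, 7)
  charlie: need (4, 1, 3, 7) fits (5, 5, 3, 7); releases (1, 0, 1, 0), pool now (6, 5, 4, 7)
  india: need (4, 4, 4, 2) fits (6, 5, 4, 7); releases (2, 0, 1, 1), pool now (8, 5, 5, 8)
  echo: need (8, 4, 5, 8) fits (8, 5, 5, 8); releases (3, 0, 1, 0), pool now (11, 5, 6, 8)
  golf: need (9, 5, 6, 7) fits (11, 5, 6, 8); releases (0, 2, 0, 0), pool now (11, 7, 6, 8)


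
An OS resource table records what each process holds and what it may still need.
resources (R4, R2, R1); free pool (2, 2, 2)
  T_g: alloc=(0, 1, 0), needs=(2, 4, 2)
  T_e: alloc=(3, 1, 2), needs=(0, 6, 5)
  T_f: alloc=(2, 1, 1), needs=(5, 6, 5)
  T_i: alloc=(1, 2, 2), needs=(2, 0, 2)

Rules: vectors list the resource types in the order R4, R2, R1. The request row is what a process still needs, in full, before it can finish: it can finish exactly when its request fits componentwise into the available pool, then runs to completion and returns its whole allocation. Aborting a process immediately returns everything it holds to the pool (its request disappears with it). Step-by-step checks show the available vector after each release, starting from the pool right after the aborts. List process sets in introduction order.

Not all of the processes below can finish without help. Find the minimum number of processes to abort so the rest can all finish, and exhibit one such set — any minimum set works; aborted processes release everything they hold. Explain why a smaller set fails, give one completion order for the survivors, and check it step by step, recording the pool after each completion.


Minimum abort set: T_f.
Key observation: no ordering could ever have run T_e before the abort of T_f; with (2, 1, 1) back in the pool it fits at step 3.
Minimality: the empty abort set fails — the state is deadlocked as it stands.
One survivor order: T_i, T_g, T_e. Step-by-step check (post-abort pool first):
  pool = (4, 3, 3)
  run T_i (needs (2, 0, 2), free (4, 3, 3)); after release of (1, 2, 2) the pool is (5, 5, 5)
  run T_g (needs (2, 4, 2), free (5, 5, 5)); after release of (0, 1, 0) the pool is (5, 6, 5)
  run T_e (needs (0, 6, 5), free (5, 6, 5)); after release of (3, 1, 2) the pool is (8, 7, 7)


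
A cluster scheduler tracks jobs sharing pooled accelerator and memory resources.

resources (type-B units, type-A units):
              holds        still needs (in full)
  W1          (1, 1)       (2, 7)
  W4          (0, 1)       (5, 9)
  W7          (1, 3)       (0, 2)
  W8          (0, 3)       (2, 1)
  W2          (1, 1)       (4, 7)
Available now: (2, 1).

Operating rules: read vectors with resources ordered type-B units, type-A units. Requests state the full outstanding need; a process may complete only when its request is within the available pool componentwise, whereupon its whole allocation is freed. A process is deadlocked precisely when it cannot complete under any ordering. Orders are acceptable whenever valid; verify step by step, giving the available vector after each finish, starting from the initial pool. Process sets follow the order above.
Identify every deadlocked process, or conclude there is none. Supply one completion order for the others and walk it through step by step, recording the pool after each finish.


The deadlocked set is empty.
Key observation: there is always a runnable process — W8 first — so the state unwinds completely.
One completion order for the rest: W8, W7, W1, W2, W4. Walking it through:
  pool = (2, 1)
  W8: need (2, 1) fits (2, 1); releases (0, 3), pool now (2, 4)
  W7: need (0, 2) fits (2, 4); releases (1, 3), pool now (3, 7)
  W1: need (2, 7) fits (3, 7); releases (1, 1), pool now (4, 8)
  W2: need (4, 7) fits (4, 8); releases (1, 1), pool now (5, 9)
  W4: need (5, 9) fits (5, 9); releases (0, 1), pool now (5, 10)


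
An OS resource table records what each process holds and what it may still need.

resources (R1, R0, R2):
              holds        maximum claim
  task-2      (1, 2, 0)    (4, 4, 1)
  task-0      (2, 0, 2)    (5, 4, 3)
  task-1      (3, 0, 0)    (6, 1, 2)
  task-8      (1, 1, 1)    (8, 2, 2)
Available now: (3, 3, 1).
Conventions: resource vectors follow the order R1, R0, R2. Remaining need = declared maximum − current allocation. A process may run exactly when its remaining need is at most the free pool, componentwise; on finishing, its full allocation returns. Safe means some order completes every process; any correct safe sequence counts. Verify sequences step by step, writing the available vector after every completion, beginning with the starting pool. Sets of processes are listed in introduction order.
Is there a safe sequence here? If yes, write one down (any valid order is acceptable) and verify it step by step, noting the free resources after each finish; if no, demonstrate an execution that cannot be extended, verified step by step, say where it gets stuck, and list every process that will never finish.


SAFE. One safe sequence: task-2, task-0, task-1, task-8.
Key observation: at task-2 the run first touches a limit — (3, 2, 1) against (3, 3, 1), exact on a resource it actually requests.
Verifying each step:
  pool = (3, 3, 1)
  task-2 needs (3, 2, 1) <= (3, 3, 1) -> finishes; pool += (1, 2, 0) = (4, 5, 1)
  task-0 needs (3, 4, 1) <= (4, 5, 1) -> finishes; pool += (2, 0, 2) = (6, 5, 3)
  task-1 needs (3, 1, 2) <= (6, 5, 3) -> finishes; pool += (3, 0, 0) = (9, 5, 3)
  task-8 needs (7, 1, 1) <= (9, 5, 3) -> finishes; pool += (1, 1, 1) = (10, 6, 4)


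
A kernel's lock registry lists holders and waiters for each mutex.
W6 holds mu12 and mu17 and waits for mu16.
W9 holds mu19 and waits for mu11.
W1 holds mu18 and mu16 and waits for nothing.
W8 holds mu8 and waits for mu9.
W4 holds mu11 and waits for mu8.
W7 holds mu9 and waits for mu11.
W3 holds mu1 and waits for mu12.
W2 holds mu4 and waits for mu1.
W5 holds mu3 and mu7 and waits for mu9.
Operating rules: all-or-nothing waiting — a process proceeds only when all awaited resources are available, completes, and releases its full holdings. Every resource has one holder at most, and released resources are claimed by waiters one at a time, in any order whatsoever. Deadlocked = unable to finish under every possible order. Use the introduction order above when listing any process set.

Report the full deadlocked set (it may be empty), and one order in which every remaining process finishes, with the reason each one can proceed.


The deadlocked set is W9, W8, W4, W7 and W5.
Key observation: W4 -> W8 -> W7 -> W4 is a circular wait — nothing in it can go first; W9 and W5 wait into the deadlock from upstream.
A valid finishing order for the others: W1, W6, W3, W2.
Walking it through:
  W1: no waits; runs immediately, freeing mu18 and mu16
  W6 waits on mu16 — all released -> runs and releases mu12 and mu17
  W3 waits on mu12 — all released -> runs and releases mu1
  W2 waits on mu1 — all released -> runs and releases mu4


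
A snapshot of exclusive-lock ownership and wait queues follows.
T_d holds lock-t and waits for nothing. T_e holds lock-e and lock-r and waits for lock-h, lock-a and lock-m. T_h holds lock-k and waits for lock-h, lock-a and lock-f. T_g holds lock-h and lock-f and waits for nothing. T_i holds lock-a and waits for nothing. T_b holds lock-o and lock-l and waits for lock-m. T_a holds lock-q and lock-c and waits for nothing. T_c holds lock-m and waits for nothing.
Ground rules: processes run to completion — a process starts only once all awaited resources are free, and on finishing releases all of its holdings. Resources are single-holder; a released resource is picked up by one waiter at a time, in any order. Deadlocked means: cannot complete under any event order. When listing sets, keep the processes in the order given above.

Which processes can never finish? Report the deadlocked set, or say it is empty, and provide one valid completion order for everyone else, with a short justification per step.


Nothing here is deadlocked.
Key observation: all waits point, directly or indirectly, at processes that can finish, so nothing is permanently blocked.
The rest can finish in the order T_i, T_a, T_g, T_c, T_d, T_h, T_e, T_b.
Step-by-step check:
  T_i waits on nothing -> runs at once and releases lock-a
  T_a waits on nothing -> runs at once and releases lock-q and lock-c
  T_g waits on nothing -> runs at once and releases lock-h and lock-f
  T_c waits on nothing -> runs at once and releases lock-m
  T_d waits on nothing -> runs at once and releases lock-t
  T_h waits on lock-h, lock-a and lock-f — all released -> runs and releases lock-k
  T_e waits on lock-h, lock-a and lock-m — all released -> runs and releases lock-e and lock-r
  T_b waits on lock-m — all released -> runs and releases lock-o and lock-l


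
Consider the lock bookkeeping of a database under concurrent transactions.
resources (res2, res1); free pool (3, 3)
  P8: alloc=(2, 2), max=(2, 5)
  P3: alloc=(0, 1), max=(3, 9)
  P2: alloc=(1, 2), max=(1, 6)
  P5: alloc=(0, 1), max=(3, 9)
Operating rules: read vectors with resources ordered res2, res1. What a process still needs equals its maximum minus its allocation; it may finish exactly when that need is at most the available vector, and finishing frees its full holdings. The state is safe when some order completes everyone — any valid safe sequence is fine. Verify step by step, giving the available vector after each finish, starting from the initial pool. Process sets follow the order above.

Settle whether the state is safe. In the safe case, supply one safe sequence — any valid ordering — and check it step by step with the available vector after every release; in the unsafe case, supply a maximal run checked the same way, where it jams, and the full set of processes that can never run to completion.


UNSAFE.
Key observation: no order helps: past P8, P2, the free pool tops out at (6, 7), below what each blocked process needs in res1.
A maximal execution: P8, P2 — then nothing else fits. Check, step by step:
  pool = (3, 3)
  P8 needs (0, 3) <= (3, 3) -> finishes; pool += (2, 2) = (5, 5)
  P2 needs (0, 4) <= (5, 5) -> finishes; pool += (1, 2) = (6, 7)
  blocked: P3 wants (3, 8), pool (6, 7) — not enough res1
  blocked: P5 wants (3, 8), pool (6, 7) — not enough res1
Permanently blocked: P3 and P5.


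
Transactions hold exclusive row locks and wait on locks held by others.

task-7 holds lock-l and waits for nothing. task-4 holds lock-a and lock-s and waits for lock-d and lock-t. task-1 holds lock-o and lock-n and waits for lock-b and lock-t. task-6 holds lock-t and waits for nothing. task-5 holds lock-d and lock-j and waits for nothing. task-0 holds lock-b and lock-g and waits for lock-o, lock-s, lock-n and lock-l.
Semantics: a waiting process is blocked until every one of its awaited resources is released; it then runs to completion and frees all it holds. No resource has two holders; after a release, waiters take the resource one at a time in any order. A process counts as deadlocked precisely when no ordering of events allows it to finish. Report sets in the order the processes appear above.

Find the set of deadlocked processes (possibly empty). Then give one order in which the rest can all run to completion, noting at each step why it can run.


Deadlocked set: task-1 and task-0.
Key observation: the loop task-1 -> task-0 -> task-1 blocks itself forever; no other process is dragged down with it.
The rest can finish in the order task-6, task-5, task-4, task-7.
Step-by-step check:
  task-6 waits on nothing -> runs at once and releases lock-t
  task-5 waits on nothing -> runs at once and releases lock-d and lock-j
  run task-4 (all its waits — lock-d and lock-t — are resolved); releases lock-a and lock-s
  task-7 waits on nothing -> runs at once and releases lock-l


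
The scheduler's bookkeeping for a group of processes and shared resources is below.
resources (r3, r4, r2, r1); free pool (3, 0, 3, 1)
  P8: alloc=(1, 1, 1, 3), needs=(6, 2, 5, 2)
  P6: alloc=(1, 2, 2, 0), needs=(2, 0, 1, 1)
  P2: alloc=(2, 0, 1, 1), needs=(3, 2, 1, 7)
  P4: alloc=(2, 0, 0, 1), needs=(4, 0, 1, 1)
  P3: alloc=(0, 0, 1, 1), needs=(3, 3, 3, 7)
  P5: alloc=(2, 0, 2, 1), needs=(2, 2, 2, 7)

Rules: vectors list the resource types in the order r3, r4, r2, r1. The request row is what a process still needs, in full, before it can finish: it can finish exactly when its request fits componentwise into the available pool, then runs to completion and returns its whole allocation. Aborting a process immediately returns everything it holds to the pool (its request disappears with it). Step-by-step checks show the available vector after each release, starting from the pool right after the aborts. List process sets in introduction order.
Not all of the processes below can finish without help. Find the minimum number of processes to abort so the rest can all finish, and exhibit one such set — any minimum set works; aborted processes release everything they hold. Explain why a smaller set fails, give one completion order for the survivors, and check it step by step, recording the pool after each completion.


Abort P2 and P3.
Key observation: aborting P2 and P3 returns (2, 0, 2, 2), and P5 — hopeless before — runs at step 4 with the returned capacity in the pool.
Why nothing smaller works — every single abort fails: P8 alone leaves P2 blocked (short on r1); P6 alone leaves P2 blocked (short on r1); P2 alone leaves P3 blocked (short on r1); P4 alone leaves P2 blocked (short on r1); P3 alone leaves P2 blocked (short on r1); P5 alone leaves P2 blocked (short on r1).
Survivors finish in the order: P4, P6, P8, P5. Step-by-step check (pool after the aborts first):
  pool = (5, 0, 5, 3)
  run P4 (needs (4, 0, 1, 1), free (5, 0, 5, 3)); after release of (2, 0, 0, 1) the pool is (7, 0, 5, 4)
  run P6 (needs (2, 0, 1, 1), free (7, 0, 5, 4)); after release of (1, 2, 2, 0) the pool is (8, 2, 7, 4)
  run P8 (needs (6, 2, 5, 2), free (8, 2, 7, 4)); after release of (1, 1, 1, 3) the pool is (9, 3, 8, 7)
  run P5 (needs (2, 2, 2, 7), free (9, 3, 8, 7)); after release of (2, 0, 2, 1) the pool is (11, 3, 10, 8)


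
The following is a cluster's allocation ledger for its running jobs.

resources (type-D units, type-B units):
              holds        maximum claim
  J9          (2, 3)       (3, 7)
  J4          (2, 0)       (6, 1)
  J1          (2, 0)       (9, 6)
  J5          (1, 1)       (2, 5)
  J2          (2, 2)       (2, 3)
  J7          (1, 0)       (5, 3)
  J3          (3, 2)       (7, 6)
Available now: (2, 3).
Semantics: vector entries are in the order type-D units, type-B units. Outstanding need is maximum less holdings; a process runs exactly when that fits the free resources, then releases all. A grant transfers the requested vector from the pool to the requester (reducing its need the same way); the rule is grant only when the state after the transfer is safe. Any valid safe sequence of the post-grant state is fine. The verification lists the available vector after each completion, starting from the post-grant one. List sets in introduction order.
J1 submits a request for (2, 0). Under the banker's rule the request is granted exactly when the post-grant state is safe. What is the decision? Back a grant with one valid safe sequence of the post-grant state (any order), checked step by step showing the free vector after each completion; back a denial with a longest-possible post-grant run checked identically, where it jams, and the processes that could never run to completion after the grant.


GRANT — the state after the grant stays safe, e.g. via J2, J9, J7, J4, J1, J3, J5.
Key observation: the transfer keeps a workable pool ((0, 3)); J2 starts the safe sequence.
Verifying the post-grant state step by step:
  pool = (0, 3)
  J2: need (0, 1) fits (0, 3); releases (2, 2), pool now (2, 5)
  J9: need (1, 4) fits (2, 5); releases (2, 3), pool now (4, 8)
  J7: need (4, 3) fits (4, 8); releases (1, 0), pool now (5, 8)
  J4: need (4, 1) fits (5, 8); releases (2, 0), pool now (7, 8)
  J1: need (5, 6) fits (7, 8); releases (4, 0), pool now (11, 8)
  J3: need (4, 4) fits (11, 8); releases (3, 2), pool now (14, 10)
  J5: need (1, 4) fits (14, 10); releases (1, 1), pool now (15, 11)


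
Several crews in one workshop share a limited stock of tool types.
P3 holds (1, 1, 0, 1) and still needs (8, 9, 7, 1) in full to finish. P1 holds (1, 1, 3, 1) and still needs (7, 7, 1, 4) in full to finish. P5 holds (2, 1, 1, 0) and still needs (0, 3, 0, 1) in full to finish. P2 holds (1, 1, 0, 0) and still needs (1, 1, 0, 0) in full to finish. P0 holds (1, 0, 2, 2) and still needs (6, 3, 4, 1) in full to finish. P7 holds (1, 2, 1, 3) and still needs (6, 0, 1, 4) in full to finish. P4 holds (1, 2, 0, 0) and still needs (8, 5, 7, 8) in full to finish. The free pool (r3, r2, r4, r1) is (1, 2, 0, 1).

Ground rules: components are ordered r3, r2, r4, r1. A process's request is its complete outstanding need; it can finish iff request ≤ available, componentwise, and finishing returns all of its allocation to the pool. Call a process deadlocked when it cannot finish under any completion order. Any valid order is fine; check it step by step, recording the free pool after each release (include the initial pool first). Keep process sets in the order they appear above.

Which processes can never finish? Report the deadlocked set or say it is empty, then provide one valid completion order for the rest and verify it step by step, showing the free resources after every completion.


Deadlocked set: P3, P1, P0, P7 and P4.
Key observation: the pool after P2, P5 is (4, 4, 1, 1); every surviving request exceeds it in r3, so progress ends there.
One completion order for the rest: P2, P5. Check, step by step:
  pool = (1, 2, 0, 1)
  run P2 (needs (1, 1, 0, 0), free (1, 2, 0, 1)); after release of (1, 1, 0, 0) the pool is (2, 3, 0, 1)
  run P5 (needs (0, 3, 0, 1), free (2, 3, 0, 1)); after release of (2, 1, 1, 0) the pool is (4, 4, 1, 1)
The blocked processes can never fit:
  blocked: P3 wants (8, 9, 7, 1), pool (4, 4, 1, 1) — not enough r3, r2 and r4
  blocked: P1 wants (7, 7, 1, 4), pool (4, 4, 1, 1) — not enough r3, r2 and r1
  blocked: P0 wants (6, 3, 4, 1), pool (4, 4, 1, 1) — not enough r3 and r4
  blocked: P7 wants (6, 0, 1, 4), pool (4, 4, 1, 1) — not enough r3 and r1
  blocked: P4 wants (8, 5, 7, 8), pool (4, 4, 1, 1) — not enough r3, r2, r4 and r1


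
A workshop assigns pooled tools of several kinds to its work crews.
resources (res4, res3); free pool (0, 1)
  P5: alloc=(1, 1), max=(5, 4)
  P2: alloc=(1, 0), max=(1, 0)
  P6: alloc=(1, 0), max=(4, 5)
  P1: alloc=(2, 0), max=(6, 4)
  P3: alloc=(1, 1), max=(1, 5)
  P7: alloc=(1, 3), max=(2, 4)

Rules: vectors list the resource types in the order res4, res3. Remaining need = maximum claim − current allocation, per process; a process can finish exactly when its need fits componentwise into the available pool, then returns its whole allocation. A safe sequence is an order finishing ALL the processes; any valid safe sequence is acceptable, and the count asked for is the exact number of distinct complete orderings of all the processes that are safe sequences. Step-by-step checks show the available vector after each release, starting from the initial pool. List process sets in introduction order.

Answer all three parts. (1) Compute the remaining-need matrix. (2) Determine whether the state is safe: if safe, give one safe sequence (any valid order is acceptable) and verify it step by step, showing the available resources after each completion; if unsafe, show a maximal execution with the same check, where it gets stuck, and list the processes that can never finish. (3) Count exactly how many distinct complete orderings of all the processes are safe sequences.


(1) Outstanding need per process (order res4, res3):
  P5: (4, 3)
  P2: (0, 0)
  P6: (3, 5)
  P1: (4, 4)
  P3: (0, 4)
  P7: (1, 1)
(2) SAFE, for example via the order P2, P7, P3, P6, P1, P5.
Key observation: reading the order forward, P7 is the first process whose need (1, 1) meets the free pool (1, 1) exactly on a resource it requests.
Check, step by step:
  pool = (0, 1)
  P2 needs (0, 0) <= (0, 1) -> finishes; pool += (1, 0) = (1, 1)
  P7 needs (1, 1) <= (1, 1) -> finishes; pool += (1, 3) = (2, 4)
  P3 needs (0, 4) <= (2, 4) -> finishes; pool += (1, 1) = (3, 5)
  P6 needs (3, 5) <= (3, 5) -> finishes; pool += (1, 0) = (4, 5)
  P1 needs (4, 4) <= (4, 5) -> finishes; pool += (2, 0) = (6, 5)
  P5 needs (4, 3) <= (6, 5) -> finishes; pool += (1, 1) = (7, 6)
(3) The exact count: 2 of the possible complete orderings are safe sequences.


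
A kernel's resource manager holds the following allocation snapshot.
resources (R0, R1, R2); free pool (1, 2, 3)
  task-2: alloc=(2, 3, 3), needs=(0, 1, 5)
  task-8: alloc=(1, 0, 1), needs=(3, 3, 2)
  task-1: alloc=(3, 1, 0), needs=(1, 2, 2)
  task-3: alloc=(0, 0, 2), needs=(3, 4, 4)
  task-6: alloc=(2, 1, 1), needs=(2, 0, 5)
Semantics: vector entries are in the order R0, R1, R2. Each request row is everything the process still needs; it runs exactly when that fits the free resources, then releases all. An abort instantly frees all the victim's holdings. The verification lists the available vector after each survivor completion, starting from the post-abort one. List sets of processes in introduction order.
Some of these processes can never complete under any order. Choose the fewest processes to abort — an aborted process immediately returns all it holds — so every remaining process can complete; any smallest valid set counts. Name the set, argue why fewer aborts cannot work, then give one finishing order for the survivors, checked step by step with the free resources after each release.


Minimum abort set: task-3.
Key observation: task-2 could never have finished before the abort; with (0, 0, 2) returned by task-3, it fits at step 1.
Minimality: the empty abort set fails — the state is deadlocked as it stands.
One survivor order: task-2, task-8, task-6, task-1. Check, step by step (post-abort pool first):
  pool = (1, 2, 5)
  run task-2 (needs (0, 1, 5), free (1, 2, 5)); after release of (2, 3, 3) the pool is (3, 5, 8)
  run task-8 (needs (3, 3, 2), free (3, 5, 8)); after release of (1, 0, 1) the pool is (4, 5, 9)
  run task-6 (needs (2, 0, 5), free (4, 5, 9)); after release of (2, 1, 1) the pool is (6, 6, 10)
  run task-1 (needs (1, 2, 2), free (6, 6, 10)); after release of (3, 1, 0) the pool is (9, 7, 10)


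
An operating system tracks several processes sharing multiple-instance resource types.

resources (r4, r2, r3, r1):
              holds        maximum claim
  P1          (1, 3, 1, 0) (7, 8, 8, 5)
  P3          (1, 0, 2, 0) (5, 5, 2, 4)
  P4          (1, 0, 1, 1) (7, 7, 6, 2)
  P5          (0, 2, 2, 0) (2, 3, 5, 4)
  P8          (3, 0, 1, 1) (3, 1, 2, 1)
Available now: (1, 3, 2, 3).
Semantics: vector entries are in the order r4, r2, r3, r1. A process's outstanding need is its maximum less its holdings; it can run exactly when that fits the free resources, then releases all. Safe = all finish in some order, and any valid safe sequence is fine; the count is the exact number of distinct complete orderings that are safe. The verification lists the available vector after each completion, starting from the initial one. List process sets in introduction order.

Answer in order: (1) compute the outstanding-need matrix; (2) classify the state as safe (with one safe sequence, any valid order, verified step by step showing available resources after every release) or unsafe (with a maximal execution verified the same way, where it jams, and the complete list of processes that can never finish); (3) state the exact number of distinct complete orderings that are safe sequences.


(1) Outstanding need per process (order r4, r2, r3, r1):
  P1: (6, 5, 7, 5)
  P3: (4, 5, 0, 4)
  P4: (6, 7, 5, 1)
  P5: (2, 1, 3, 4)
  P8: (0, 1, 1, 0)
(2) The state is UNSAFE.
Key observation: after P8, P5, P3 complete, (5, 5, 7, 4) is the best the pool ever gets, yet each leftover process wants more r4.
The run P8, P5, P3 cannot be extended any further. Verifying each step:
  pool = (1, 3, 2, 3)
  P8 needs (0, 1, 1, 0) <= (1, 3, 2, 3) -> finishes; pool += (3, 0, 1, 1) = (4, 3, 3, 4)
  P5 needs (2, 1, 3, 4) <= (4, 3, 3, 4) -> finishes; pool += (0, 2, 2, 0) = (4, 5, 5, 4)
  P3 needs (4, 5, 0, 4) <= (4, 5, 5, 4) -> finishes; pool += (1, 0, 2, 0) = (5, 5, 7, 4)
  P1 still needs (6, 5, 7, 5) but only (5, 5, 7, 4) is free — short on r4 and r1
  P4 still needs (6, 7, 5, 1) but only (5, 5, 7, 4) is free — short on r4 and r2
Permanently blocked: P1 and P4.
(3) The exact count: 0 of the possible complete orderings are safe sequences.


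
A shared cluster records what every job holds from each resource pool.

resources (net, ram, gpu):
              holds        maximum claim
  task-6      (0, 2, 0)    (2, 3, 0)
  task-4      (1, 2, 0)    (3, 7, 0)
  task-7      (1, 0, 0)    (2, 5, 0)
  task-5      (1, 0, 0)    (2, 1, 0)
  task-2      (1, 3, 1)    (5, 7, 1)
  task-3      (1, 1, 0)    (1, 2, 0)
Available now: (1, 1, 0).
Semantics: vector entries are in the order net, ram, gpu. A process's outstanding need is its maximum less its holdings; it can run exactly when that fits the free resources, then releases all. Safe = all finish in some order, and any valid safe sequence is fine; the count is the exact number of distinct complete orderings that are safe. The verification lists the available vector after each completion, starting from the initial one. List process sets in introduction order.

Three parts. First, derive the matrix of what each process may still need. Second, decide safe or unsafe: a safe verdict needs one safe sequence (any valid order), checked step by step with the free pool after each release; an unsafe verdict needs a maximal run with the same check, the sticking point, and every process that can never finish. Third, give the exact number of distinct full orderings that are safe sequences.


(1) Outstanding need per process (order net, ram, gpu):
  task-6: (2, 1, 0)
  task-4: (2, 5, 0)
  task-7: (1, 5, 0)
  task-5: (1, 1, 0)
  task-2: (4, 4, 0)
  task-3: (0, 1, 0)
(2) UNSAFE — no complete ordering exists.
Key observation: after task-3, task-6, task-5 the pool peaks at (3, 4, 0), and each blocked process is short somewhere: task-4 on ram; task-7 on ram; task-2 on net.
Going as far as possible: task-3, task-6, task-5; after that, nothing fits. Step-by-step check:
  pool = (1, 1, 0)
  task-3: need (0, 1, 0) fits (1, 1, 0); releases (1, 1, 0), pool now (2, 2, 0)
  task-6: need (2, 1, 0) fits (2, 2, 0); releases (0, 2, 0), pool now (2, 4, 0)
  task-5: need (1, 1, 0) fits (2, 4, 0); releases (1, 0, 0), pool now (3, 4, 0)
  task-4 cannot run: need (2, 5, 0) vs free (3, 4, 0) (insufficient ram)
  task-7 cannot run: need (1, 5, 0) vs free (3, 4, 0) (insufficient ram)
  task-2 cannot run: need (4, 4, 0) vs free (3, 4, 0) (insufficient net)
Never able to finish: task-4, task-7 and task-2.
(3) Precisely 0 of the possible complete orderings are safe sequences.


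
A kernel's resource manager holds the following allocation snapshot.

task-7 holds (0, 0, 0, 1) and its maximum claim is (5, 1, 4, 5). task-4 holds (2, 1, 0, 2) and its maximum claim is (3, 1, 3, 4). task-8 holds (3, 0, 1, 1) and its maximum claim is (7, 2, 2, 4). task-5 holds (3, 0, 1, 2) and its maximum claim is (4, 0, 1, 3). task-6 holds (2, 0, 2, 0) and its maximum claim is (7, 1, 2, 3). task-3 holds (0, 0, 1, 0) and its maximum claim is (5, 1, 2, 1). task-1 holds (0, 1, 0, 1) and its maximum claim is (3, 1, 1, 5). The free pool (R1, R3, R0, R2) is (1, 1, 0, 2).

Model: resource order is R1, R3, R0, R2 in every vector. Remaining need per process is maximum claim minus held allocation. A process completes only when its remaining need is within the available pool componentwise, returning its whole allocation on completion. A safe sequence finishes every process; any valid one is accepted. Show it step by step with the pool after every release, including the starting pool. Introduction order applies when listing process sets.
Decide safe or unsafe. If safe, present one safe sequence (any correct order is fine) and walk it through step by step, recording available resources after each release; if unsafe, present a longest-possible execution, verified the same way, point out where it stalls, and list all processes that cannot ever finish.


The state is SAFE; one workable sequence: task-5, task-1, task-8, task-6, task-7, task-3, task-4.
Key observation: task-5 marks the first exact bind of the order: its need (1, 0, 0, 1) fits the free (1, 1, 0, 2) with zero slack on a requested resource.
Step-by-step check:
  pool = (1, 1, 0, 2)
  task-5 needs (1, 0, 0, 1) <= (1, 1, 0, 2) -> finishes; pool += (3, 0, 1, 2) = (4, 1, 1, 4)
  task-1 needs (3, 0, 1, 4) <= (4, 1, 1, 4) -> finishes; pool += (0, 1, 0, 1) = (4, 2, 1, 5)
  task-8 needs (4, 2, 1, 3) <= (4, 2, 1, 5) -> finishes; pool += (3, 0, 1, 1) = (7, 2, 2, 6)
  task-6 needs (5, 1, 0, 3) <= (7, 2, 2, 6) -> finishes; pool += (2, 0, 2, 0) = (9, 2, 4, 6)
  task-7 needs (5, 1, 4, 4) <= (9, 2, 4, 6) -> finishes; pool += (0, 0, 0, 1) = (9, 2, 4, 7)
  task-3 needs (5, 1, 1, 1) <= (9, 2, 4, 7) -> finishes; pool += (0, 0, 1, 0) = (9, 2, 5, 7)
  task-4 needs (1, 0, 3, 2) <= (9, 2, 5, 7) -> finishes; pool += (2, 1, 0, 2) = (11, 3, 5, 9)


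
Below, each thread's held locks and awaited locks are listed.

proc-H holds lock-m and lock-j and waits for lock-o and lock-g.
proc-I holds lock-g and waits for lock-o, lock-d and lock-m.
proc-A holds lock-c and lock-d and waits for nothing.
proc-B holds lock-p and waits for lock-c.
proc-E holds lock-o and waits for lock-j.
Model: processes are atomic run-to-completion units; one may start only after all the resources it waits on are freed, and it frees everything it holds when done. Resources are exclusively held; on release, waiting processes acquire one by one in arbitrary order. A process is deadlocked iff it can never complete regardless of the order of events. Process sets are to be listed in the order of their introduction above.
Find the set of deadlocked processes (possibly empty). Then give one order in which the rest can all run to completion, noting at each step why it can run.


The deadlocked set is proc-H, proc-I and proc-E.
Key observation: the wait chain closes on itself along proc-H -> proc-I -> proc-H; proc-E is caught in further circular waits.
A valid finishing order for the others: proc-A, proc-B.
Verifying each step:
  proc-A: no waits; runs immediately, freeing lock-c and lock-d
  run proc-B (all its waits — lock-c — are resolved); releases lock-p


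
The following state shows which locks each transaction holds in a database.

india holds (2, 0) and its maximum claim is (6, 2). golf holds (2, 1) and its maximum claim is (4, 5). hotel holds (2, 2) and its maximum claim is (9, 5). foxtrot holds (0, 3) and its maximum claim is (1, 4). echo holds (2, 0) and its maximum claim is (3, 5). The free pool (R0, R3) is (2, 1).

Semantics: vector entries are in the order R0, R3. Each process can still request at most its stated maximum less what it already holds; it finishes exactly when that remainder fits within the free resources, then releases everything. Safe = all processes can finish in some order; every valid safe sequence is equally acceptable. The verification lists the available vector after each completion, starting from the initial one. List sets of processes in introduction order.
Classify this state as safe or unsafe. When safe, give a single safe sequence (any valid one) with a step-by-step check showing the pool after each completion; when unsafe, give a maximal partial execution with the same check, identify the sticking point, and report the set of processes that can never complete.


The state is SAFE; one workable sequence: foxtrot, golf, india, echo, hotel.
Key observation: the order's first zero-slack moment is foxtrot ((1, 1) needed, (2, 1) free — a requested resource with nothing to spare).
Walking it through:
  pool = (2, 1)
  run foxtrot (needs (1, 1), free (2, 1)); after release of (0, 3) the pool is (2, 4)
  run golf (needs (2, 4), free (2, 4)); after release of (2, 1) the pool is (4, 5)
  run india (needs (4, 2), free (4, 5)); after release of (2, 0) the pool is (6, 5)
  run echo (needs (1, 5), free (6, 5)); after release of (2, 0) the pool is (8, 5)
  run hotel (needs (7, 3), free (8, 5)); after release of (2, 2) the pool is (10, 7)


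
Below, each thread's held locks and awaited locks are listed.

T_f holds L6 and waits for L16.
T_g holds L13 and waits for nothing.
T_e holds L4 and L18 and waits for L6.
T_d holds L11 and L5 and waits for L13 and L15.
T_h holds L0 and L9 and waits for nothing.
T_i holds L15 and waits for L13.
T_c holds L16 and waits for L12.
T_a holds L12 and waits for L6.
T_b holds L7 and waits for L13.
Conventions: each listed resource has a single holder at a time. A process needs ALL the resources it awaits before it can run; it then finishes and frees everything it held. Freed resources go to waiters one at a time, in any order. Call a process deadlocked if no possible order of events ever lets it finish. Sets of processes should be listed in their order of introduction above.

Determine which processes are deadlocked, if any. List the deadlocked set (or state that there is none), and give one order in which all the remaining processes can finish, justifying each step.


Deadlocked: T_f, T_e, T_c and T_a.
Key observation: T_f -> T_c -> T_a -> T_f is a circular wait — nothing in it can go first; T_e waits into the deadlock from upstream.
One completion order for the rest: T_g, T_i, T_d, T_h, T_b.
Verifying each step:
  run T_g (it waits on nothing); releases L13
  T_i waits on L13 — all released -> runs and releases L15
  T_d waits on L13 and L15 — all released -> runs and releases L11 and L5
  run T_h (it waits on nothing); releases L0 and L9
  T_b waits on L13 — all released -> runs and releases L7
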